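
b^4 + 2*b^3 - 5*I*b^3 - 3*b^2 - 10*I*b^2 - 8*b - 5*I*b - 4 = (b + 1)^2*(b - 4*I)*(b - I)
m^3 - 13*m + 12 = (m - 3)*(m - 1)*(m + 4)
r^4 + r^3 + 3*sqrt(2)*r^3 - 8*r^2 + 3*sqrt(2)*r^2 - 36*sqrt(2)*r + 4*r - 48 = (r - 3)*(r + 4)*(r + sqrt(2))*(r + 2*sqrt(2))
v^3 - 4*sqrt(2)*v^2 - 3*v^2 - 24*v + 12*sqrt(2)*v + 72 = (v - 3)*(v - 6*sqrt(2))*(v + 2*sqrt(2))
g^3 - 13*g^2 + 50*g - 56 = (g - 7)*(g - 4)*(g - 2)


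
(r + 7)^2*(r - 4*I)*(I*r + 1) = I*r^4 + 5*r^3 + 14*I*r^3 + 70*r^2 + 45*I*r^2 + 245*r - 56*I*r - 196*I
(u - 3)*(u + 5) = u^2 + 2*u - 15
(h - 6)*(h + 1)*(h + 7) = h^3 + 2*h^2 - 41*h - 42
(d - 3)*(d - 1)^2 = d^3 - 5*d^2 + 7*d - 3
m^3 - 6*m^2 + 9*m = m*(m - 3)^2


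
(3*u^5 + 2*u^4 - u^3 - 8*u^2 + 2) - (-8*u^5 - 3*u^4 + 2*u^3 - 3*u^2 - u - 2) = 11*u^5 + 5*u^4 - 3*u^3 - 5*u^2 + u + 4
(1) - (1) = 0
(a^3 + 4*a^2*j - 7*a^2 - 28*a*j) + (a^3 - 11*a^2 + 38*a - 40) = 2*a^3 + 4*a^2*j - 18*a^2 - 28*a*j + 38*a - 40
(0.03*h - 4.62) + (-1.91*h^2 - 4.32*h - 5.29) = -1.91*h^2 - 4.29*h - 9.91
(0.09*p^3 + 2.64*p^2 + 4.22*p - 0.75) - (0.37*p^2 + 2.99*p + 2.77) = 0.09*p^3 + 2.27*p^2 + 1.23*p - 3.52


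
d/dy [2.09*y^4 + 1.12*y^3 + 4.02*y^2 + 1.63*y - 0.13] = 8.36*y^3 + 3.36*y^2 + 8.04*y + 1.63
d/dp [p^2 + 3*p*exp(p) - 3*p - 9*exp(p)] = 3*p*exp(p) + 2*p - 6*exp(p) - 3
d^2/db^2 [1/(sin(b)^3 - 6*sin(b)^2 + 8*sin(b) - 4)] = (-9*sin(b)^6 + 66*sin(b)^5 - 148*sin(b)^4 + 12*sin(b)^3 + 296*sin(b)^2 - 296*sin(b) + 80)/(sin(b)^3 - 6*sin(b)^2 + 8*sin(b) - 4)^3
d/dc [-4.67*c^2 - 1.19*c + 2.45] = -9.34*c - 1.19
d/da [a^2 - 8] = 2*a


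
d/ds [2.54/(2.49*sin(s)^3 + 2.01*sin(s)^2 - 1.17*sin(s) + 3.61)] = (-18.9738*sin(s)^2 - 10.2108*sin(s) + 2.9718)*cos(s)/(2.49*sin(s)^3 + 2.01*sin(s)^2 - 1.17*sin(s) + 3.61)^2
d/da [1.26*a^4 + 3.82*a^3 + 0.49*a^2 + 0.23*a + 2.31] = 5.04*a^3 + 11.46*a^2 + 0.98*a + 0.23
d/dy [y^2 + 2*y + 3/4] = 2*y + 2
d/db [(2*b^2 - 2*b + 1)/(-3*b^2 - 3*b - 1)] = (-12*b^2 + 2*b + 5)/(9*b^4 + 18*b^3 + 15*b^2 + 6*b + 1)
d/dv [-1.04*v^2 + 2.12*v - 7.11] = 2.12 - 2.08*v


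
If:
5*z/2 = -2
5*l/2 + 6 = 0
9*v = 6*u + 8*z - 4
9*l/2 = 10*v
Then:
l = -12/5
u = 17/150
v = -27/25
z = -4/5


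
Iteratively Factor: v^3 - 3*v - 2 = (v + 1)*(v^2 - v - 2) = (v - 2)*(v + 1)*(v + 1)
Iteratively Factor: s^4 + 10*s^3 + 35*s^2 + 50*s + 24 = (s + 2)*(s^3 + 8*s^2 + 19*s + 12) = (s + 2)*(s + 3)*(s^2 + 5*s + 4) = (s + 2)*(s + 3)*(s + 4)*(s + 1)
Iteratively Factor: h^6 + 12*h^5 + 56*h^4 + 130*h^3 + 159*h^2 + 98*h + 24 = (h + 1)*(h^5 + 11*h^4 + 45*h^3 + 85*h^2 + 74*h + 24) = (h + 1)*(h + 3)*(h^4 + 8*h^3 + 21*h^2 + 22*h + 8) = (h + 1)^2*(h + 3)*(h^3 + 7*h^2 + 14*h + 8) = (h + 1)^2*(h + 3)*(h + 4)*(h^2 + 3*h + 2) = (h + 1)^3*(h + 3)*(h + 4)*(h + 2)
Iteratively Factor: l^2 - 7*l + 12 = (l - 4)*(l - 3)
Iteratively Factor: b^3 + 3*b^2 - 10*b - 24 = (b - 3)*(b^2 + 6*b + 8) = (b - 3)*(b + 2)*(b + 4)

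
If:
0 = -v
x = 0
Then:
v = 0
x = 0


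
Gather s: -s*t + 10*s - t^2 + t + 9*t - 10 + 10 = s*(10 - t) - t^2 + 10*t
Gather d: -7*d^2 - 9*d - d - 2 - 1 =-7*d^2 - 10*d - 3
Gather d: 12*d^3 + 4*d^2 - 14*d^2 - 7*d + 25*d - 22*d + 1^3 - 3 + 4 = 12*d^3 - 10*d^2 - 4*d + 2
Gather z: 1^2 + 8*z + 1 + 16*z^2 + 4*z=16*z^2 + 12*z + 2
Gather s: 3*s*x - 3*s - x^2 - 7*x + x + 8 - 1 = s*(3*x - 3) - x^2 - 6*x + 7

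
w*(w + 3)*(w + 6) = w^3 + 9*w^2 + 18*w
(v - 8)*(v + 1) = v^2 - 7*v - 8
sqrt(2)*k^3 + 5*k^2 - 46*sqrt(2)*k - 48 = (k - 4*sqrt(2))*(k + 6*sqrt(2))*(sqrt(2)*k + 1)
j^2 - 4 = (j - 2)*(j + 2)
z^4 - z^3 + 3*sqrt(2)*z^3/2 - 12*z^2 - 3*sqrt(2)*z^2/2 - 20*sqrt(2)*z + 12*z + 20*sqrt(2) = (z - 1)*(z - 5*sqrt(2)/2)*(z + 2*sqrt(2))^2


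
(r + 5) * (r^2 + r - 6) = r^3 + 6*r^2 - r - 30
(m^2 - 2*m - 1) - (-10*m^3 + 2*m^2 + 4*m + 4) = 10*m^3 - m^2 - 6*m - 5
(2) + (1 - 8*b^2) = 3 - 8*b^2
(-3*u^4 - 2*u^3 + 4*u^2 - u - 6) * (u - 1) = -3*u^5 + u^4 + 6*u^3 - 5*u^2 - 5*u + 6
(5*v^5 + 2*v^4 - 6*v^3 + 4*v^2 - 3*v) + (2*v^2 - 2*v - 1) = 5*v^5 + 2*v^4 - 6*v^3 + 6*v^2 - 5*v - 1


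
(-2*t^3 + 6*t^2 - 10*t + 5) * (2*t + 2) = -4*t^4 + 8*t^3 - 8*t^2 - 10*t + 10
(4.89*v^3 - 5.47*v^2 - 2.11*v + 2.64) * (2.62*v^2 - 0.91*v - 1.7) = 12.8118*v^5 - 18.7813*v^4 - 8.8635*v^3 + 18.1359*v^2 + 1.1846*v - 4.488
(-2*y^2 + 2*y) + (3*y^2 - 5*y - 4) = y^2 - 3*y - 4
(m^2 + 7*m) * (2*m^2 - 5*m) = 2*m^4 + 9*m^3 - 35*m^2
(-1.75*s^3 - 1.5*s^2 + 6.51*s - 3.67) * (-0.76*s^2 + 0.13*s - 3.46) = 1.33*s^5 + 0.9125*s^4 + 0.9124*s^3 + 8.8255*s^2 - 23.0017*s + 12.6982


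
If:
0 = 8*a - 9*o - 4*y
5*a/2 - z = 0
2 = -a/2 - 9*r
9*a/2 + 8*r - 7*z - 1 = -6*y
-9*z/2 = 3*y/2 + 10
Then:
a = -385/526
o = -905/7101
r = -191/1052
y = -3715/3156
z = -1925/1052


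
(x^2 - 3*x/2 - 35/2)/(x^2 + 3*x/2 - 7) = (x - 5)/(x - 2)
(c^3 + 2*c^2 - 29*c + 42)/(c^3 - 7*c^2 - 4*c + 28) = (c^2 + 4*c - 21)/(c^2 - 5*c - 14)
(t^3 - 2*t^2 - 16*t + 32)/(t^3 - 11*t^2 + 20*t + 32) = (t^2 + 2*t - 8)/(t^2 - 7*t - 8)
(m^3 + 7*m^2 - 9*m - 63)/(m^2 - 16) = (m^3 + 7*m^2 - 9*m - 63)/(m^2 - 16)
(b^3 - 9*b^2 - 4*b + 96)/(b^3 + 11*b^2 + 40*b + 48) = (b^2 - 12*b + 32)/(b^2 + 8*b + 16)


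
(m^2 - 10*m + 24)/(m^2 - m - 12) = (m - 6)/(m + 3)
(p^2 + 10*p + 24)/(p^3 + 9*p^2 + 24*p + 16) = (p + 6)/(p^2 + 5*p + 4)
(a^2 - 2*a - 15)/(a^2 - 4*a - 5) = (a + 3)/(a + 1)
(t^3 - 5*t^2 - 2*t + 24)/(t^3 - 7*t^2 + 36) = (t - 4)/(t - 6)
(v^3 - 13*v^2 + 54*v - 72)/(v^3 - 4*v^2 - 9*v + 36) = (v - 6)/(v + 3)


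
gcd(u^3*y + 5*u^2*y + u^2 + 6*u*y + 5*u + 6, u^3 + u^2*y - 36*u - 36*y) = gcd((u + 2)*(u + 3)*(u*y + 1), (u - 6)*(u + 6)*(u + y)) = 1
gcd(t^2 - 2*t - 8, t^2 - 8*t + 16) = t - 4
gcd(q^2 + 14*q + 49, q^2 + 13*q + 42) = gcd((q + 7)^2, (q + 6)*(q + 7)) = q + 7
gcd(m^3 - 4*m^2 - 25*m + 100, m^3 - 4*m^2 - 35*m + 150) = m - 5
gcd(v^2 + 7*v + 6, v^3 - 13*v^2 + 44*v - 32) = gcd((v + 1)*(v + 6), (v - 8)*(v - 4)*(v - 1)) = 1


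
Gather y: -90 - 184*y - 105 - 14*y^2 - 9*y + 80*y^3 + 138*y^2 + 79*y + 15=80*y^3 + 124*y^2 - 114*y - 180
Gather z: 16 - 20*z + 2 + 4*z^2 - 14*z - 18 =4*z^2 - 34*z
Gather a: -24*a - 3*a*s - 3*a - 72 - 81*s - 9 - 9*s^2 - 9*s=a*(-3*s - 27) - 9*s^2 - 90*s - 81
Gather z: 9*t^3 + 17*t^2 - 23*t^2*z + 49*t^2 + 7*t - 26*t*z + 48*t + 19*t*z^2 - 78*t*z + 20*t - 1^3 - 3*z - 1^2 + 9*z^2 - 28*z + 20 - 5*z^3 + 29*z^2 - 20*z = 9*t^3 + 66*t^2 + 75*t - 5*z^3 + z^2*(19*t + 38) + z*(-23*t^2 - 104*t - 51) + 18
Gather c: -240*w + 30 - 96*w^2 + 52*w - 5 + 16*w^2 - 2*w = -80*w^2 - 190*w + 25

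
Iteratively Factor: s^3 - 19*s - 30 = (s + 2)*(s^2 - 2*s - 15) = (s + 2)*(s + 3)*(s - 5)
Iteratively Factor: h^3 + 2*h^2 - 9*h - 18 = (h + 3)*(h^2 - h - 6) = (h - 3)*(h + 3)*(h + 2)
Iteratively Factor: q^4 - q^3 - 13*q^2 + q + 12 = (q + 1)*(q^3 - 2*q^2 - 11*q + 12) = (q - 4)*(q + 1)*(q^2 + 2*q - 3) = (q - 4)*(q + 1)*(q + 3)*(q - 1)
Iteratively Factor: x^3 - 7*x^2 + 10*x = (x - 2)*(x^2 - 5*x) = x*(x - 2)*(x - 5)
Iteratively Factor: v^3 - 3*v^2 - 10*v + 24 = (v - 2)*(v^2 - v - 12) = (v - 2)*(v + 3)*(v - 4)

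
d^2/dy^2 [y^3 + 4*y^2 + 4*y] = 6*y + 8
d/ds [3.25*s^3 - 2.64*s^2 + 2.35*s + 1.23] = 9.75*s^2 - 5.28*s + 2.35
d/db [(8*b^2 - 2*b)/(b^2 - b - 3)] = 6*(-b^2 - 8*b + 1)/(b^4 - 2*b^3 - 5*b^2 + 6*b + 9)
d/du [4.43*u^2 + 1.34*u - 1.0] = 8.86*u + 1.34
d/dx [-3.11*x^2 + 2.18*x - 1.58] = 2.18 - 6.22*x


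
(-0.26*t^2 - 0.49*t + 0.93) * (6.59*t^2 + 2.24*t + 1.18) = -1.7134*t^4 - 3.8115*t^3 + 4.7243*t^2 + 1.505*t + 1.0974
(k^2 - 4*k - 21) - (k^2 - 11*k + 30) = 7*k - 51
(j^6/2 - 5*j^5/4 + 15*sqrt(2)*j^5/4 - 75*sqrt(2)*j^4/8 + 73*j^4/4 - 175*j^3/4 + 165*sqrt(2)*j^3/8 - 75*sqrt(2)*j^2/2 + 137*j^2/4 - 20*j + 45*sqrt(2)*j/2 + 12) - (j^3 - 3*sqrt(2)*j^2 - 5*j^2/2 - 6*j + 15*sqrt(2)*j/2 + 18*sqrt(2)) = j^6/2 - 5*j^5/4 + 15*sqrt(2)*j^5/4 - 75*sqrt(2)*j^4/8 + 73*j^4/4 - 179*j^3/4 + 165*sqrt(2)*j^3/8 - 69*sqrt(2)*j^2/2 + 147*j^2/4 - 14*j + 15*sqrt(2)*j - 18*sqrt(2) + 12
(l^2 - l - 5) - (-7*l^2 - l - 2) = 8*l^2 - 3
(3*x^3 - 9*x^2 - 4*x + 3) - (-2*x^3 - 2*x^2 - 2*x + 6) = 5*x^3 - 7*x^2 - 2*x - 3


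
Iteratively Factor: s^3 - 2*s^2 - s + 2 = (s - 1)*(s^2 - s - 2) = (s - 2)*(s - 1)*(s + 1)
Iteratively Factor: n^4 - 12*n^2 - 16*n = (n)*(n^3 - 12*n - 16) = n*(n + 2)*(n^2 - 2*n - 8) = n*(n - 4)*(n + 2)*(n + 2)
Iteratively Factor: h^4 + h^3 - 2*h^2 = (h - 1)*(h^3 + 2*h^2) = h*(h - 1)*(h^2 + 2*h) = h*(h - 1)*(h + 2)*(h)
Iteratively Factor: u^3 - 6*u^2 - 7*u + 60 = (u + 3)*(u^2 - 9*u + 20) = (u - 5)*(u + 3)*(u - 4)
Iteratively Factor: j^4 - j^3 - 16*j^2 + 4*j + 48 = (j - 4)*(j^3 + 3*j^2 - 4*j - 12) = (j - 4)*(j + 2)*(j^2 + j - 6) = (j - 4)*(j - 2)*(j + 2)*(j + 3)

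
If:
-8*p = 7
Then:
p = -7/8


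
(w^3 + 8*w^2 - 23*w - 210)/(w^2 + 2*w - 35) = w + 6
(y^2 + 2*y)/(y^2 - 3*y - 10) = y/(y - 5)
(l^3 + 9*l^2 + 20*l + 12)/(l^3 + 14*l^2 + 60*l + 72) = (l + 1)/(l + 6)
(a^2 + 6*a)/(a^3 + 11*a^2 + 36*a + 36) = a/(a^2 + 5*a + 6)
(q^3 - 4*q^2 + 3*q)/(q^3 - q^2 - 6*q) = (q - 1)/(q + 2)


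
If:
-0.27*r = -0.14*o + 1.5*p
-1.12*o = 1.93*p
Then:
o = 0.267203363757563*r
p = -0.155061019382627*r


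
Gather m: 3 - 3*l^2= 3 - 3*l^2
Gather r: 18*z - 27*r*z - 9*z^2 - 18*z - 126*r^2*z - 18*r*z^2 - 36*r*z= -126*r^2*z + r*(-18*z^2 - 63*z) - 9*z^2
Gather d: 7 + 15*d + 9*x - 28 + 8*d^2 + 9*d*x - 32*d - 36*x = 8*d^2 + d*(9*x - 17) - 27*x - 21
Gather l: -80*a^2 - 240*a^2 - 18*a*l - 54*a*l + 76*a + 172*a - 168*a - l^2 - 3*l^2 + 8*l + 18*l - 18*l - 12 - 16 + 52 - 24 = -320*a^2 + 80*a - 4*l^2 + l*(8 - 72*a)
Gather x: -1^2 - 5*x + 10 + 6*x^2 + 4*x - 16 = 6*x^2 - x - 7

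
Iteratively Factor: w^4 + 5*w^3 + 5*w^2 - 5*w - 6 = (w + 2)*(w^3 + 3*w^2 - w - 3) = (w + 1)*(w + 2)*(w^2 + 2*w - 3) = (w - 1)*(w + 1)*(w + 2)*(w + 3)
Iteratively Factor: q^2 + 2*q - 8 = (q - 2)*(q + 4)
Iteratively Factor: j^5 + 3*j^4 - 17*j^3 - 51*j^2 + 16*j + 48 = (j + 3)*(j^4 - 17*j^2 + 16) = (j - 1)*(j + 3)*(j^3 + j^2 - 16*j - 16) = (j - 1)*(j + 3)*(j + 4)*(j^2 - 3*j - 4) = (j - 4)*(j - 1)*(j + 3)*(j + 4)*(j + 1)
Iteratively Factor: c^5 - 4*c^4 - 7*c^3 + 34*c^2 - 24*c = (c)*(c^4 - 4*c^3 - 7*c^2 + 34*c - 24) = c*(c - 1)*(c^3 - 3*c^2 - 10*c + 24) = c*(c - 2)*(c - 1)*(c^2 - c - 12) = c*(c - 2)*(c - 1)*(c + 3)*(c - 4)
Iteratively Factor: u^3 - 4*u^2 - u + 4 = (u - 4)*(u^2 - 1) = (u - 4)*(u - 1)*(u + 1)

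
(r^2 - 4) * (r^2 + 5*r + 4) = r^4 + 5*r^3 - 20*r - 16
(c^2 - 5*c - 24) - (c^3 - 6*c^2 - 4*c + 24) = -c^3 + 7*c^2 - c - 48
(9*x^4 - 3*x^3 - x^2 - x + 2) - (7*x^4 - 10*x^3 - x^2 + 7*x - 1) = 2*x^4 + 7*x^3 - 8*x + 3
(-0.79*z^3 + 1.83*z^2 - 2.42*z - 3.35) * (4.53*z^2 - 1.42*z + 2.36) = -3.5787*z^5 + 9.4117*z^4 - 15.4256*z^3 - 7.4203*z^2 - 0.9542*z - 7.906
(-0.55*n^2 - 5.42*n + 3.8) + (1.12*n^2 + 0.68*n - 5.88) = 0.57*n^2 - 4.74*n - 2.08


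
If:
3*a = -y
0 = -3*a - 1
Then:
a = -1/3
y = 1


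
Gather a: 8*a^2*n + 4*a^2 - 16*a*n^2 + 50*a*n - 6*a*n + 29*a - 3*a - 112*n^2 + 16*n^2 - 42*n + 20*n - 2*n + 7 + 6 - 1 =a^2*(8*n + 4) + a*(-16*n^2 + 44*n + 26) - 96*n^2 - 24*n + 12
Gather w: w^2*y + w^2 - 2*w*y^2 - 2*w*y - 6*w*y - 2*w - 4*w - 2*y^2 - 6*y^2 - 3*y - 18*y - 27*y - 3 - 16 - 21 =w^2*(y + 1) + w*(-2*y^2 - 8*y - 6) - 8*y^2 - 48*y - 40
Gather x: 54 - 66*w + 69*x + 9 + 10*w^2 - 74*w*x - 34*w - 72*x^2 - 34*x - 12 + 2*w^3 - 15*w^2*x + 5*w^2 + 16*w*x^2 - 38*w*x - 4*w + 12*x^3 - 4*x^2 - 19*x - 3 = 2*w^3 + 15*w^2 - 104*w + 12*x^3 + x^2*(16*w - 76) + x*(-15*w^2 - 112*w + 16) + 48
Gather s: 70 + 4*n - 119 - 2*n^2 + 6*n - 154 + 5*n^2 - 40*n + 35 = 3*n^2 - 30*n - 168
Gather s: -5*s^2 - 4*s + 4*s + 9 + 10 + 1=20 - 5*s^2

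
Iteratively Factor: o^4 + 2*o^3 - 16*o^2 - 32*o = (o - 4)*(o^3 + 6*o^2 + 8*o) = (o - 4)*(o + 4)*(o^2 + 2*o) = (o - 4)*(o + 2)*(o + 4)*(o)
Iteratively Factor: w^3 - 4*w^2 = (w)*(w^2 - 4*w) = w*(w - 4)*(w)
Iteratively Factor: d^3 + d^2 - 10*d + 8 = (d - 2)*(d^2 + 3*d - 4) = (d - 2)*(d - 1)*(d + 4)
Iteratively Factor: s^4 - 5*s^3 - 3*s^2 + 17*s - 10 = (s - 1)*(s^3 - 4*s^2 - 7*s + 10) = (s - 1)^2*(s^2 - 3*s - 10) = (s - 5)*(s - 1)^2*(s + 2)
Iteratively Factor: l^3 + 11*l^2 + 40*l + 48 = (l + 3)*(l^2 + 8*l + 16) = (l + 3)*(l + 4)*(l + 4)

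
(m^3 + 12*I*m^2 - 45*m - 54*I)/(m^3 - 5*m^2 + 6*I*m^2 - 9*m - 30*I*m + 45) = (m + 6*I)/(m - 5)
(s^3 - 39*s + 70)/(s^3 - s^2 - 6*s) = (-s^3 + 39*s - 70)/(s*(-s^2 + s + 6))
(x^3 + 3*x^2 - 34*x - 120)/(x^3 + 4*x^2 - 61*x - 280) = (x^2 - 2*x - 24)/(x^2 - x - 56)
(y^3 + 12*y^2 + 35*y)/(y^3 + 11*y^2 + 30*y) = (y + 7)/(y + 6)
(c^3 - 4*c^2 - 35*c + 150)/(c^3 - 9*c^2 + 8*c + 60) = (c^2 + c - 30)/(c^2 - 4*c - 12)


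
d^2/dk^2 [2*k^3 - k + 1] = 12*k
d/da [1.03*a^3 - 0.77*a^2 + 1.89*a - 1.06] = 3.09*a^2 - 1.54*a + 1.89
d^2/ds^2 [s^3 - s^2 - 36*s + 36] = 6*s - 2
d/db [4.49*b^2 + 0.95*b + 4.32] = 8.98*b + 0.95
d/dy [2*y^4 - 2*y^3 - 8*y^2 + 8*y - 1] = 8*y^3 - 6*y^2 - 16*y + 8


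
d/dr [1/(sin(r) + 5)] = -cos(r)/(sin(r) + 5)^2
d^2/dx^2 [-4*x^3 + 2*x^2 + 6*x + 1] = 4 - 24*x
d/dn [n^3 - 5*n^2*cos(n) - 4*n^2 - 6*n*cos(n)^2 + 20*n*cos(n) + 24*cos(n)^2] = 5*n^2*sin(n) + 3*n^2 - 20*n*sin(n) + 6*n*sin(2*n) - 10*n*cos(n) - 8*n - 24*sin(2*n) - 6*cos(n)^2 + 20*cos(n)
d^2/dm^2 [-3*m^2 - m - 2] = -6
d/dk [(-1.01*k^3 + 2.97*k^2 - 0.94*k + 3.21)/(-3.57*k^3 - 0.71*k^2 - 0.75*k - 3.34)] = (11.32*k^4 - 5.1966*k^3 + 41.6044*k^2 - 15.2814*k + 5.5471)/(12.7449*k^6 + 5.0694*k^5 + 5.8591*k^4 + 24.9126*k^3 + 5.3053*k^2 + 5.01*k + 11.1556)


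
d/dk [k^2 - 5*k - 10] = 2*k - 5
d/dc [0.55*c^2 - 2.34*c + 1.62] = 1.1*c - 2.34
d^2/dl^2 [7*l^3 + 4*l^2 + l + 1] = 42*l + 8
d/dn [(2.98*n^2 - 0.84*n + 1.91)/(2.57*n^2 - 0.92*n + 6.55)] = (-0.5828*n^2 + 29.2206*n - 3.7448)/(6.6049*n^4 - 4.7288*n^3 + 34.5134*n^2 - 12.052*n + 42.9025)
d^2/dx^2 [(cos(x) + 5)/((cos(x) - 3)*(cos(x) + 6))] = (-17*(1 - cos(x)^2)^2 - cos(x)^5 - 151*cos(x)^3 - 463*cos(x)^2 - 396*cos(x) + 395)/((cos(x) - 3)^3*(cos(x) + 6)^3)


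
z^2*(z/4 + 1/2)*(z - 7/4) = z^4/4 + z^3/16 - 7*z^2/8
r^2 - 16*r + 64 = (r - 8)^2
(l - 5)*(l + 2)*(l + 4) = l^3 + l^2 - 22*l - 40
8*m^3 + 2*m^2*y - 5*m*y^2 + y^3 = (-4*m + y)*(-2*m + y)*(m + y)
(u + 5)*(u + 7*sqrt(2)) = u^2 + 5*u + 7*sqrt(2)*u + 35*sqrt(2)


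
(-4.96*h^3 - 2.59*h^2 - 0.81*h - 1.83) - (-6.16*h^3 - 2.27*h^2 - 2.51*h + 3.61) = 1.2*h^3 - 0.32*h^2 + 1.7*h - 5.44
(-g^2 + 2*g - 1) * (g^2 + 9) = -g^4 + 2*g^3 - 10*g^2 + 18*g - 9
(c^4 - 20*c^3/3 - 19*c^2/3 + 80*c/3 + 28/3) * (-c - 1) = -c^5 + 17*c^4/3 + 13*c^3 - 61*c^2/3 - 36*c - 28/3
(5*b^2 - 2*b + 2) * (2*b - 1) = 10*b^3 - 9*b^2 + 6*b - 2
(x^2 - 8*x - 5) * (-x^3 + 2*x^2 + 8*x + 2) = -x^5 + 10*x^4 - 3*x^3 - 72*x^2 - 56*x - 10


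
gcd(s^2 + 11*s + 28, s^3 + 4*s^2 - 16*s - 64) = s + 4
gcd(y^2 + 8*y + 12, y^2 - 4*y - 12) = y + 2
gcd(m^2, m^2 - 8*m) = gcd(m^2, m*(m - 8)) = m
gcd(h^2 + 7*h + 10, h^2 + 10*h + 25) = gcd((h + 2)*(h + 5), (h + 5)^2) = h + 5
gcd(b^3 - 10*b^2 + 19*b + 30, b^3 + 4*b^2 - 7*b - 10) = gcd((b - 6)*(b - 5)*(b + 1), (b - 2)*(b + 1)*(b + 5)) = b + 1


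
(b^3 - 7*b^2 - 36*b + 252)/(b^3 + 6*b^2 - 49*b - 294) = (b - 6)/(b + 7)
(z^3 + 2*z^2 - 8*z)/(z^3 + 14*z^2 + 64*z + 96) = z*(z - 2)/(z^2 + 10*z + 24)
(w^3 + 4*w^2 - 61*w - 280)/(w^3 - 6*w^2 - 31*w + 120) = (w + 7)/(w - 3)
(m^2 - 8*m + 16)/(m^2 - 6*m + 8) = (m - 4)/(m - 2)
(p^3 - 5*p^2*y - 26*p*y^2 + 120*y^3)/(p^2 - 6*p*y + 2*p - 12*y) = (p^2 + p*y - 20*y^2)/(p + 2)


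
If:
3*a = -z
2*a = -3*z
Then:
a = 0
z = 0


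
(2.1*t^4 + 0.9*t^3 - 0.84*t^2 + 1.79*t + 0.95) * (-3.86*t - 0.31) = -8.106*t^5 - 4.125*t^4 + 2.9634*t^3 - 6.649*t^2 - 4.2219*t - 0.2945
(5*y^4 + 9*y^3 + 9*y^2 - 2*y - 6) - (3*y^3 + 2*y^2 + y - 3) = 5*y^4 + 6*y^3 + 7*y^2 - 3*y - 3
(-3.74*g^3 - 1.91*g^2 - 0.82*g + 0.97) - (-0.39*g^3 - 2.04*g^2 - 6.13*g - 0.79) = -3.35*g^3 + 0.13*g^2 + 5.31*g + 1.76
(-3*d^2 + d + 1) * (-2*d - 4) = 6*d^3 + 10*d^2 - 6*d - 4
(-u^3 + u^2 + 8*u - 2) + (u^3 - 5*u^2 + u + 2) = -4*u^2 + 9*u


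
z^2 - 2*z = z*(z - 2)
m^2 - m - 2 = (m - 2)*(m + 1)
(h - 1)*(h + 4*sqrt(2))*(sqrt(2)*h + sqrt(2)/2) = sqrt(2)*h^3 - sqrt(2)*h^2/2 + 8*h^2 - 4*h - sqrt(2)*h/2 - 4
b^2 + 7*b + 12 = (b + 3)*(b + 4)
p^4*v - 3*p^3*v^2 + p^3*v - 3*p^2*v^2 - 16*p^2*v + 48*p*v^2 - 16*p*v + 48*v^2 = (p - 4)*(p + 4)*(p - 3*v)*(p*v + v)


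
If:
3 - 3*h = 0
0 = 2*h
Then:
No Solution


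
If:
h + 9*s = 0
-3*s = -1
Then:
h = -3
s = 1/3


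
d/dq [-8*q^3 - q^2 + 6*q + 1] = -24*q^2 - 2*q + 6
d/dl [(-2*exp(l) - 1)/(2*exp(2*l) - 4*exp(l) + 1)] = (4*exp(2*l) + 4*exp(l) - 6)*exp(l)/(4*exp(4*l) - 16*exp(3*l) + 20*exp(2*l) - 8*exp(l) + 1)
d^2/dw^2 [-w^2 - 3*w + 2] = -2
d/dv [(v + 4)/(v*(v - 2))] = (-v^2 - 8*v + 8)/(v^2*(v^2 - 4*v + 4))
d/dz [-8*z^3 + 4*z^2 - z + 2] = -24*z^2 + 8*z - 1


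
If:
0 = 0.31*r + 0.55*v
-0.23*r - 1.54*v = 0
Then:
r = 0.00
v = 0.00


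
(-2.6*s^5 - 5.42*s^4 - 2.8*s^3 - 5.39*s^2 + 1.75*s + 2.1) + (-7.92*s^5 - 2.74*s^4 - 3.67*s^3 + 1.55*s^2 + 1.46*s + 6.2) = -10.52*s^5 - 8.16*s^4 - 6.47*s^3 - 3.84*s^2 + 3.21*s + 8.3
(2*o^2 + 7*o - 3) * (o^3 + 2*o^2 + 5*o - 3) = 2*o^5 + 11*o^4 + 21*o^3 + 23*o^2 - 36*o + 9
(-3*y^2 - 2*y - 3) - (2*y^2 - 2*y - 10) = 7 - 5*y^2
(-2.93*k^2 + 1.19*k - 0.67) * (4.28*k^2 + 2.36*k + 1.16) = -12.5404*k^4 - 1.8216*k^3 - 3.458*k^2 - 0.2008*k - 0.7772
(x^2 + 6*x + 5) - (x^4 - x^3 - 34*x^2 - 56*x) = -x^4 + x^3 + 35*x^2 + 62*x + 5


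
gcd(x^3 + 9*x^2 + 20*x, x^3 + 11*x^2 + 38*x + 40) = x^2 + 9*x + 20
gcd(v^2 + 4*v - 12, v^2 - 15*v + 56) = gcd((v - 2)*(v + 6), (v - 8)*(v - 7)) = 1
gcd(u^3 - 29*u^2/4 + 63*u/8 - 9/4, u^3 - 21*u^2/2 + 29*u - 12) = u^2 - 13*u/2 + 3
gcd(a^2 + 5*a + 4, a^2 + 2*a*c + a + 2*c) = a + 1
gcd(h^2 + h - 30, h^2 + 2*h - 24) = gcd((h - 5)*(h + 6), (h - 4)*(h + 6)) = h + 6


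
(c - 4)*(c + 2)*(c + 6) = c^3 + 4*c^2 - 20*c - 48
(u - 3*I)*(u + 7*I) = u^2 + 4*I*u + 21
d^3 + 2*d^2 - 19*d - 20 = (d - 4)*(d + 1)*(d + 5)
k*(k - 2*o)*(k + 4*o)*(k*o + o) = k^4*o + 2*k^3*o^2 + k^3*o - 8*k^2*o^3 + 2*k^2*o^2 - 8*k*o^3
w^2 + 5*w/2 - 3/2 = (w - 1/2)*(w + 3)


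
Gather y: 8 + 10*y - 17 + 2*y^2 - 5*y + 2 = 2*y^2 + 5*y - 7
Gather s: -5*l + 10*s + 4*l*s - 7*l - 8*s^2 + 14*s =-12*l - 8*s^2 + s*(4*l + 24)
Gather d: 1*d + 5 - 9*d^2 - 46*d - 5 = -9*d^2 - 45*d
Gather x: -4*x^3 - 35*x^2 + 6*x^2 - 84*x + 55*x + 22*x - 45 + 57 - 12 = -4*x^3 - 29*x^2 - 7*x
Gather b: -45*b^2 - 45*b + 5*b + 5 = -45*b^2 - 40*b + 5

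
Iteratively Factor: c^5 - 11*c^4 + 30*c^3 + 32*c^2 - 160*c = (c)*(c^4 - 11*c^3 + 30*c^2 + 32*c - 160) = c*(c - 4)*(c^3 - 7*c^2 + 2*c + 40) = c*(c - 5)*(c - 4)*(c^2 - 2*c - 8) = c*(c - 5)*(c - 4)^2*(c + 2)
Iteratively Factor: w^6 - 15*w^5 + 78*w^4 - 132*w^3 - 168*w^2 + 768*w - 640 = (w - 2)*(w^5 - 13*w^4 + 52*w^3 - 28*w^2 - 224*w + 320) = (w - 2)*(w + 2)*(w^4 - 15*w^3 + 82*w^2 - 192*w + 160) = (w - 2)^2*(w + 2)*(w^3 - 13*w^2 + 56*w - 80) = (w - 4)*(w - 2)^2*(w + 2)*(w^2 - 9*w + 20) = (w - 5)*(w - 4)*(w - 2)^2*(w + 2)*(w - 4)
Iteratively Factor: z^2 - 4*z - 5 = (z + 1)*(z - 5)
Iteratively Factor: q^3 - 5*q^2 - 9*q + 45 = (q + 3)*(q^2 - 8*q + 15) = (q - 3)*(q + 3)*(q - 5)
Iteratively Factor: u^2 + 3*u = (u + 3)*(u)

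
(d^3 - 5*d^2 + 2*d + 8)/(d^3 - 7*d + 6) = (d^2 - 3*d - 4)/(d^2 + 2*d - 3)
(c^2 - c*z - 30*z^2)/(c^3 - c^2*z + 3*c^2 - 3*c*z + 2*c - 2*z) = (c^2 - c*z - 30*z^2)/(c^3 - c^2*z + 3*c^2 - 3*c*z + 2*c - 2*z)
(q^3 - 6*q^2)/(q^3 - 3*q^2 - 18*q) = q/(q + 3)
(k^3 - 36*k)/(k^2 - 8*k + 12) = k*(k + 6)/(k - 2)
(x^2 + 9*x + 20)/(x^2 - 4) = (x^2 + 9*x + 20)/(x^2 - 4)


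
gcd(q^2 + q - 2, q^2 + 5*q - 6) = q - 1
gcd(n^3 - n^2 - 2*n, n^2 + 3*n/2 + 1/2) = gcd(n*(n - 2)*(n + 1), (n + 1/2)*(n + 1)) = n + 1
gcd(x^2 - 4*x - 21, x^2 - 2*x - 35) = x - 7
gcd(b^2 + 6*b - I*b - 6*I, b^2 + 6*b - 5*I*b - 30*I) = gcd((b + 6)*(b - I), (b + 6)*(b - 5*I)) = b + 6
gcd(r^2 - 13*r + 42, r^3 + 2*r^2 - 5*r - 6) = 1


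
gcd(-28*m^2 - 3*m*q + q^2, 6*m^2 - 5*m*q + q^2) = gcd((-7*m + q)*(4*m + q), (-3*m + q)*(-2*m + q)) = 1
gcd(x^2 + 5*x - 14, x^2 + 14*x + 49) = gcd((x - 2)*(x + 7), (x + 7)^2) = x + 7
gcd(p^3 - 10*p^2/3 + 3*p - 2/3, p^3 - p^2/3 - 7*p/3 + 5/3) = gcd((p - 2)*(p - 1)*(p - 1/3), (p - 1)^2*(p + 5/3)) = p - 1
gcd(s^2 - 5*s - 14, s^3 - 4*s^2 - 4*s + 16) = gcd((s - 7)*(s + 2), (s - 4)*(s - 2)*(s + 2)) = s + 2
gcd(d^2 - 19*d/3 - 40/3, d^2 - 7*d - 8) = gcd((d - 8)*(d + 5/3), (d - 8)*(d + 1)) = d - 8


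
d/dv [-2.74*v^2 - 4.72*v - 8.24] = -5.48*v - 4.72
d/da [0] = 0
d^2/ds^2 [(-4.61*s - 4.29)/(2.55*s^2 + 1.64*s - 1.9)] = (-(4.61*s + 4.29)*(5.1*s + 1.64)*(10.2*s + 3.28) + (70.533*s + 36.9998)*(2.55*s^2 + 1.64*s - 1.9))/(2.55*s^2 + 1.64*s - 1.9)^3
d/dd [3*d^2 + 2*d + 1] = 6*d + 2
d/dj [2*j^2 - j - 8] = 4*j - 1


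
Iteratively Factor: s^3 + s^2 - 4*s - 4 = (s + 1)*(s^2 - 4) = (s + 1)*(s + 2)*(s - 2)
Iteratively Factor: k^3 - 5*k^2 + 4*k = (k)*(k^2 - 5*k + 4) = k*(k - 1)*(k - 4)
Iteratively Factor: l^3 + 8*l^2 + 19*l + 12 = (l + 1)*(l^2 + 7*l + 12) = (l + 1)*(l + 4)*(l + 3)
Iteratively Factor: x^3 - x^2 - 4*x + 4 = (x - 1)*(x^2 - 4) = (x - 2)*(x - 1)*(x + 2)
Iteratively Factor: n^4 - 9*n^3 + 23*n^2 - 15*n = (n)*(n^3 - 9*n^2 + 23*n - 15) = n*(n - 5)*(n^2 - 4*n + 3) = n*(n - 5)*(n - 3)*(n - 1)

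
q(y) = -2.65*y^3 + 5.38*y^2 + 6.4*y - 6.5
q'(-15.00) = -1943.75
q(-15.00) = 10051.75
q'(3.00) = -32.87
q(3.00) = -10.43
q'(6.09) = -222.92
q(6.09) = -366.54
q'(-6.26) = -372.50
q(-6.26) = 814.35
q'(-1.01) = -12.58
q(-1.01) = -4.75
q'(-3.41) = -122.73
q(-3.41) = 139.31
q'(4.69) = -118.00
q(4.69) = -131.52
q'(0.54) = 9.89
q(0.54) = -1.89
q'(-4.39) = -194.05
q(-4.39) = 293.29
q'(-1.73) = -36.01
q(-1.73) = 12.25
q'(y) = -7.95*y^2 + 10.76*y + 6.4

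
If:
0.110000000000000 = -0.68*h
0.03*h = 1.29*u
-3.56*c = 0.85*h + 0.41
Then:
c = -0.08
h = -0.16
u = -0.00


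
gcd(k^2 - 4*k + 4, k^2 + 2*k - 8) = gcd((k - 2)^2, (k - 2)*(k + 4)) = k - 2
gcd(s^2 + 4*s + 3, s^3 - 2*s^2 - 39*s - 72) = s + 3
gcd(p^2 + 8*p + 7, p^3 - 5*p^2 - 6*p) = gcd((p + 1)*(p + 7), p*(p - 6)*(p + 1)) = p + 1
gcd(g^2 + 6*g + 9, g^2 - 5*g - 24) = g + 3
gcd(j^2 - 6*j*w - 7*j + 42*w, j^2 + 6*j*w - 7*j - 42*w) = j - 7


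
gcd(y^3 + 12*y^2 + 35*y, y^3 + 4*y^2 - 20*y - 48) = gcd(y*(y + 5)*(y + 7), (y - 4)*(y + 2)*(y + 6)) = 1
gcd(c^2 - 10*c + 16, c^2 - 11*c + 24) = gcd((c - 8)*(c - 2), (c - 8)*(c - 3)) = c - 8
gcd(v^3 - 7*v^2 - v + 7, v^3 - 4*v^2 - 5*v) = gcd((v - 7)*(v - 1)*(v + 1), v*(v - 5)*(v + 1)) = v + 1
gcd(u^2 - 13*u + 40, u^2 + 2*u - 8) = 1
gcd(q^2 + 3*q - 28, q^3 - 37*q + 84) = q^2 + 3*q - 28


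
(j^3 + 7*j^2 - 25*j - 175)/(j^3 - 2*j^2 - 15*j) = (j^2 + 12*j + 35)/(j*(j + 3))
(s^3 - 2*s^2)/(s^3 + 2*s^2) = (s - 2)/(s + 2)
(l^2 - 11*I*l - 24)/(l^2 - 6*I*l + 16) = (l - 3*I)/(l + 2*I)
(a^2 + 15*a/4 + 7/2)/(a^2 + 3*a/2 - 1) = (4*a + 7)/(2*(2*a - 1))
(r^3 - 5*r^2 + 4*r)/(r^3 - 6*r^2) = (r^2 - 5*r + 4)/(r*(r - 6))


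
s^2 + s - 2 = (s - 1)*(s + 2)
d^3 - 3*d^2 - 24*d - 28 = (d - 7)*(d + 2)^2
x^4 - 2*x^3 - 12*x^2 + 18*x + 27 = (x - 3)^2*(x + 1)*(x + 3)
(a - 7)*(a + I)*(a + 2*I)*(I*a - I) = I*a^4 - 3*a^3 - 8*I*a^3 + 24*a^2 + 5*I*a^2 - 21*a + 16*I*a - 14*I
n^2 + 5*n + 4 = (n + 1)*(n + 4)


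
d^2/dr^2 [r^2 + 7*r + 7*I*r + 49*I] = 2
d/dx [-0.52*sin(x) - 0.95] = -0.52*cos(x)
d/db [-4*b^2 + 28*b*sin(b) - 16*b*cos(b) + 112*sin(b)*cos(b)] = 16*b*sin(b) + 28*b*cos(b) - 8*b + 28*sin(b) - 16*cos(b) + 112*cos(2*b)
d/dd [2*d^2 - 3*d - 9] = 4*d - 3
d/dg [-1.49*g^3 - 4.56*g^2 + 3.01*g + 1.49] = -4.47*g^2 - 9.12*g + 3.01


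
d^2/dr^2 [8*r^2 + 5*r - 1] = 16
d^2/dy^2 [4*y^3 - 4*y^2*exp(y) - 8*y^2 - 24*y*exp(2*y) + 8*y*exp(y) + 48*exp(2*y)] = -4*y^2*exp(y) - 96*y*exp(2*y) - 8*y*exp(y) + 24*y + 96*exp(2*y) + 8*exp(y) - 16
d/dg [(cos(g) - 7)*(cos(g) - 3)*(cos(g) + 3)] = (-3*cos(g)^2 + 14*cos(g) + 9)*sin(g)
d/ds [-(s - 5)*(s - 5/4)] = 25/4 - 2*s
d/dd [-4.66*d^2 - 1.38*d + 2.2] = -9.32*d - 1.38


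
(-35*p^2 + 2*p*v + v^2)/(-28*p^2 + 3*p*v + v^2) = (5*p - v)/(4*p - v)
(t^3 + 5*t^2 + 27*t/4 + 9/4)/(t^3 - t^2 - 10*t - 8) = (t^3 + 5*t^2 + 27*t/4 + 9/4)/(t^3 - t^2 - 10*t - 8)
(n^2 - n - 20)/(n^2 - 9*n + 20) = (n + 4)/(n - 4)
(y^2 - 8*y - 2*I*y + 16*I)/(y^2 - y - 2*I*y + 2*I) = (y - 8)/(y - 1)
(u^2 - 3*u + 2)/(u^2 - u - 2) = (u - 1)/(u + 1)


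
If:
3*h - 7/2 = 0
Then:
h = 7/6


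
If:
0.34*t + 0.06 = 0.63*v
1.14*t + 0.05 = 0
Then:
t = -0.04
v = 0.07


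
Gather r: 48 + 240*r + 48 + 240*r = 480*r + 96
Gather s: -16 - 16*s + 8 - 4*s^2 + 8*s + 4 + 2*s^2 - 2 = -2*s^2 - 8*s - 6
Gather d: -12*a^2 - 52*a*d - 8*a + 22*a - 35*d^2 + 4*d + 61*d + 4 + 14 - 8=-12*a^2 + 14*a - 35*d^2 + d*(65 - 52*a) + 10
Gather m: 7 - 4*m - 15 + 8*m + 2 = 4*m - 6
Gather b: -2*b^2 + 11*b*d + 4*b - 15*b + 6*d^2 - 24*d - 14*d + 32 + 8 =-2*b^2 + b*(11*d - 11) + 6*d^2 - 38*d + 40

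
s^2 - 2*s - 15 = (s - 5)*(s + 3)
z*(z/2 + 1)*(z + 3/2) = z^3/2 + 7*z^2/4 + 3*z/2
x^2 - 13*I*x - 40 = (x - 8*I)*(x - 5*I)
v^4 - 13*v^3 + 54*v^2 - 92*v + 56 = (v - 7)*(v - 2)^3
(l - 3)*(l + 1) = l^2 - 2*l - 3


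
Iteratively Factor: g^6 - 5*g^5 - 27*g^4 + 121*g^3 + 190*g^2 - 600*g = (g + 3)*(g^5 - 8*g^4 - 3*g^3 + 130*g^2 - 200*g) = (g - 5)*(g + 3)*(g^4 - 3*g^3 - 18*g^2 + 40*g) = (g - 5)*(g + 3)*(g + 4)*(g^3 - 7*g^2 + 10*g) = (g - 5)^2*(g + 3)*(g + 4)*(g^2 - 2*g) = g*(g - 5)^2*(g + 3)*(g + 4)*(g - 2)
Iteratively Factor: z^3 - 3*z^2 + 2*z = (z - 1)*(z^2 - 2*z) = z*(z - 1)*(z - 2)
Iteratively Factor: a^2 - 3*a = (a)*(a - 3)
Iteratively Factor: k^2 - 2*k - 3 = (k + 1)*(k - 3)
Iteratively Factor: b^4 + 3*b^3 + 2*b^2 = (b + 2)*(b^3 + b^2) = b*(b + 2)*(b^2 + b) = b^2*(b + 2)*(b + 1)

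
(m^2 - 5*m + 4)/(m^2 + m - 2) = (m - 4)/(m + 2)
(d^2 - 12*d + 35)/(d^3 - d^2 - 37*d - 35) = (d - 5)/(d^2 + 6*d + 5)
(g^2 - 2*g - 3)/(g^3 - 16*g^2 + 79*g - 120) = (g + 1)/(g^2 - 13*g + 40)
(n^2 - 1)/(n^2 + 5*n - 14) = (n^2 - 1)/(n^2 + 5*n - 14)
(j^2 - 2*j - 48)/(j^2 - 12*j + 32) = (j + 6)/(j - 4)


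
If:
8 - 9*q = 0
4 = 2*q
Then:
No Solution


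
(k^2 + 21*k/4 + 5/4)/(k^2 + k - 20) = (k + 1/4)/(k - 4)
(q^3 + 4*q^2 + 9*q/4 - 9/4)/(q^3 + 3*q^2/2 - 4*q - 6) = (2*q^2 + 5*q - 3)/(2*(q^2 - 4))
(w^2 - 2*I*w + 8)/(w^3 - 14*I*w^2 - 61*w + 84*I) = (w + 2*I)/(w^2 - 10*I*w - 21)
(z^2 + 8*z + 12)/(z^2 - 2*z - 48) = (z + 2)/(z - 8)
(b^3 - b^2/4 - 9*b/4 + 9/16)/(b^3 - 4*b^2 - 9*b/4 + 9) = (b - 1/4)/(b - 4)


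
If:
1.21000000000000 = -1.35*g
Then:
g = -0.90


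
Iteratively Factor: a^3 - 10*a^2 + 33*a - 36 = (a - 3)*(a^2 - 7*a + 12) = (a - 3)^2*(a - 4)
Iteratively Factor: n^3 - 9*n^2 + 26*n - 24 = (n - 4)*(n^2 - 5*n + 6) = (n - 4)*(n - 2)*(n - 3)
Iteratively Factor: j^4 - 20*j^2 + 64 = (j - 2)*(j^3 + 2*j^2 - 16*j - 32) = (j - 4)*(j - 2)*(j^2 + 6*j + 8) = (j - 4)*(j - 2)*(j + 2)*(j + 4)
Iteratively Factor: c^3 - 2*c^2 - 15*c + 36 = (c - 3)*(c^2 + c - 12) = (c - 3)^2*(c + 4)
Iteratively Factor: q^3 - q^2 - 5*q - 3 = (q - 3)*(q^2 + 2*q + 1) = (q - 3)*(q + 1)*(q + 1)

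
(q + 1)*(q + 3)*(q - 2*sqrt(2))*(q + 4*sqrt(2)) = q^4 + 2*sqrt(2)*q^3 + 4*q^3 - 13*q^2 + 8*sqrt(2)*q^2 - 64*q + 6*sqrt(2)*q - 48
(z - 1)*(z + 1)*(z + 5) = z^3 + 5*z^2 - z - 5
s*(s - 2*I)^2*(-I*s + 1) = -I*s^4 - 3*s^3 - 4*s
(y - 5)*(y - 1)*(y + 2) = y^3 - 4*y^2 - 7*y + 10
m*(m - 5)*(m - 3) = m^3 - 8*m^2 + 15*m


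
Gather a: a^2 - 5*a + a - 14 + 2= a^2 - 4*a - 12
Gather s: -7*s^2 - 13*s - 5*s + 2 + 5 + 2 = -7*s^2 - 18*s + 9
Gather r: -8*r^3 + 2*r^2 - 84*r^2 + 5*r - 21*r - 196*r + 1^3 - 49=-8*r^3 - 82*r^2 - 212*r - 48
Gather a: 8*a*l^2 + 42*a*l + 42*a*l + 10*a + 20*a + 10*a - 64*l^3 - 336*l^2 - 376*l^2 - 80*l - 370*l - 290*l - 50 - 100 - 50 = a*(8*l^2 + 84*l + 40) - 64*l^3 - 712*l^2 - 740*l - 200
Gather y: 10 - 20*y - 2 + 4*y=8 - 16*y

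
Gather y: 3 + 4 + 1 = 8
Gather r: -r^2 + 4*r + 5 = -r^2 + 4*r + 5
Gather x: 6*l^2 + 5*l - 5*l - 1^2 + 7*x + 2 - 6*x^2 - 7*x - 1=6*l^2 - 6*x^2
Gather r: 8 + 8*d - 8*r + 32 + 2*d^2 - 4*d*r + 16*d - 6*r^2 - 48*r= 2*d^2 + 24*d - 6*r^2 + r*(-4*d - 56) + 40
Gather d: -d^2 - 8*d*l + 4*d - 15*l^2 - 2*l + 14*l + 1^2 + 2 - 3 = -d^2 + d*(4 - 8*l) - 15*l^2 + 12*l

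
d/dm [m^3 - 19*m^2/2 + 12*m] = 3*m^2 - 19*m + 12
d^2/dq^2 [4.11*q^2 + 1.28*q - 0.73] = 8.22000000000000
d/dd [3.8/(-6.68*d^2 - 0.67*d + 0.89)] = (50.768*d + 2.546)/(6.68*d^2 + 0.67*d - 0.89)^2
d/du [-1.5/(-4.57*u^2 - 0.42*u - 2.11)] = (-13.71*u - 0.63)/(4.57*u^2 + 0.42*u + 2.11)^2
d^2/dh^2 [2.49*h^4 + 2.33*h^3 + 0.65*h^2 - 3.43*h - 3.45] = 29.88*h^2 + 13.98*h + 1.3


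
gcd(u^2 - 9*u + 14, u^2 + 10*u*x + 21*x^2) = 1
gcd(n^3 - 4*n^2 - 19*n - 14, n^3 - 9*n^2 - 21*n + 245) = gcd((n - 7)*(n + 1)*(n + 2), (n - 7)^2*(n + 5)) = n - 7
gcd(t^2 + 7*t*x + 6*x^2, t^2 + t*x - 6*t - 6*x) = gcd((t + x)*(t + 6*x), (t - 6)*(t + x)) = t + x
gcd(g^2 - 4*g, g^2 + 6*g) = g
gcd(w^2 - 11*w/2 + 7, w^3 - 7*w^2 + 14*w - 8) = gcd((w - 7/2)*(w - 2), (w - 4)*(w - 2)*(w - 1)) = w - 2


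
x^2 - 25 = (x - 5)*(x + 5)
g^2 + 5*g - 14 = (g - 2)*(g + 7)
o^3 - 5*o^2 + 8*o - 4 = (o - 2)^2*(o - 1)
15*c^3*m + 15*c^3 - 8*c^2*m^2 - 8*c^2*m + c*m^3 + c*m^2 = (-5*c + m)*(-3*c + m)*(c*m + c)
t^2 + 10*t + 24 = (t + 4)*(t + 6)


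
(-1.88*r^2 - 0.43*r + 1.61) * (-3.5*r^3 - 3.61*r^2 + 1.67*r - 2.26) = 6.58*r^5 + 8.2918*r^4 - 7.2223*r^3 - 2.2814*r^2 + 3.6605*r - 3.6386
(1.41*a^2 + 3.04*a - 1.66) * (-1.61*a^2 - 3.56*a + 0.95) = -2.2701*a^4 - 9.914*a^3 - 6.8103*a^2 + 8.7976*a - 1.577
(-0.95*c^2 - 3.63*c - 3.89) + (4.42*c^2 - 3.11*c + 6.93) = 3.47*c^2 - 6.74*c + 3.04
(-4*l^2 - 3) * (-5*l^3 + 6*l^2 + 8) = 20*l^5 - 24*l^4 + 15*l^3 - 50*l^2 - 24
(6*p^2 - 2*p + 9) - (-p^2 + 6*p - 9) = 7*p^2 - 8*p + 18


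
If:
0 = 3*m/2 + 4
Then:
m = -8/3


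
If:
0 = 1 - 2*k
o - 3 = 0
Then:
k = 1/2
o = 3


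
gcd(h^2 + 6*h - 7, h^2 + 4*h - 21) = h + 7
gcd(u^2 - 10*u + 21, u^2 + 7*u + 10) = 1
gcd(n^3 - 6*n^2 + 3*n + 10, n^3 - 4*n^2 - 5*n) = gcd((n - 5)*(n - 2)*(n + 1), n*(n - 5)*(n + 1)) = n^2 - 4*n - 5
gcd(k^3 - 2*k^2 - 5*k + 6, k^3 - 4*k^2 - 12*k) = k + 2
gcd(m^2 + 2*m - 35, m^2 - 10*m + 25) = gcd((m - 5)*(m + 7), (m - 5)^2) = m - 5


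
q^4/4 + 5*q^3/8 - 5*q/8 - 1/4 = (q/4 + 1/2)*(q - 1)*(q + 1/2)*(q + 1)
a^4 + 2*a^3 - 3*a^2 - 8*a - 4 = (a - 2)*(a + 1)^2*(a + 2)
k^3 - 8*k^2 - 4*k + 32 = (k - 8)*(k - 2)*(k + 2)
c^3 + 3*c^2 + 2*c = c*(c + 1)*(c + 2)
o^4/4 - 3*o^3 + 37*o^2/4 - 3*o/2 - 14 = (o/4 + 1/4)*(o - 7)*(o - 4)*(o - 2)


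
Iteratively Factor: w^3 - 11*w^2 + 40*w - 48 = (w - 3)*(w^2 - 8*w + 16) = (w - 4)*(w - 3)*(w - 4)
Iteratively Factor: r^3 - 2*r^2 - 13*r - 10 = (r + 1)*(r^2 - 3*r - 10) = (r + 1)*(r + 2)*(r - 5)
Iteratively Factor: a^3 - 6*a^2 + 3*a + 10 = (a - 5)*(a^2 - a - 2) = (a - 5)*(a - 2)*(a + 1)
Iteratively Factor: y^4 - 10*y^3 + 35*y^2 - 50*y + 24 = (y - 3)*(y^3 - 7*y^2 + 14*y - 8) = (y - 3)*(y - 2)*(y^2 - 5*y + 4) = (y - 4)*(y - 3)*(y - 2)*(y - 1)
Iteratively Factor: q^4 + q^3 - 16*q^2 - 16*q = (q - 4)*(q^3 + 5*q^2 + 4*q) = (q - 4)*(q + 1)*(q^2 + 4*q) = q*(q - 4)*(q + 1)*(q + 4)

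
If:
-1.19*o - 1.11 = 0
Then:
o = -0.93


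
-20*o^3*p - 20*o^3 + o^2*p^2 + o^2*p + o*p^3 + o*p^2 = (-4*o + p)*(5*o + p)*(o*p + o)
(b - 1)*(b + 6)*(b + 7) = b^3 + 12*b^2 + 29*b - 42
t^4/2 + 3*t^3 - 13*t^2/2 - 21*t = t*(t/2 + 1)*(t - 3)*(t + 7)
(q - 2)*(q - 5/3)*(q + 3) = q^3 - 2*q^2/3 - 23*q/3 + 10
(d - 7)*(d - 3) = d^2 - 10*d + 21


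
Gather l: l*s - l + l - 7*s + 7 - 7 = l*s - 7*s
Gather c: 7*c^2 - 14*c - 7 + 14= 7*c^2 - 14*c + 7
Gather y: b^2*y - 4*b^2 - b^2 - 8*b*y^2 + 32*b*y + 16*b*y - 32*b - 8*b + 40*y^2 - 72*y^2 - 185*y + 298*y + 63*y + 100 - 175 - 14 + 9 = -5*b^2 - 40*b + y^2*(-8*b - 32) + y*(b^2 + 48*b + 176) - 80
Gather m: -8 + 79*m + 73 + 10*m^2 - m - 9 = 10*m^2 + 78*m + 56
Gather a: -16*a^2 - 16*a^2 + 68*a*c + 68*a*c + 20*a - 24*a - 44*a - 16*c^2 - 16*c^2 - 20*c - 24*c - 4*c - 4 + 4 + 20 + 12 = -32*a^2 + a*(136*c - 48) - 32*c^2 - 48*c + 32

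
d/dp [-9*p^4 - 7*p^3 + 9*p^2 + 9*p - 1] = -36*p^3 - 21*p^2 + 18*p + 9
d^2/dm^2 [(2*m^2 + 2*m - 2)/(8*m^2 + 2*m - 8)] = 6*(4*m^3 + 12*m + 1)/(64*m^6 + 48*m^5 - 180*m^4 - 95*m^3 + 180*m^2 + 48*m - 64)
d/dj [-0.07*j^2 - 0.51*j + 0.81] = -0.14*j - 0.51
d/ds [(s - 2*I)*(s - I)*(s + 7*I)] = 3*s^2 + 8*I*s + 19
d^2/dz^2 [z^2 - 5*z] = 2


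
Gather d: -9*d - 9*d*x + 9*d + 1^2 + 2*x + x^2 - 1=-9*d*x + x^2 + 2*x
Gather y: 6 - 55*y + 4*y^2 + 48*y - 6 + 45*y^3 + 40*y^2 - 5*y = 45*y^3 + 44*y^2 - 12*y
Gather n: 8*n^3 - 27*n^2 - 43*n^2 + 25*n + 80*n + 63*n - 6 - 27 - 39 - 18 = 8*n^3 - 70*n^2 + 168*n - 90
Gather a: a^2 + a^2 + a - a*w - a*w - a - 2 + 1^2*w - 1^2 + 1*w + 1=2*a^2 - 2*a*w + 2*w - 2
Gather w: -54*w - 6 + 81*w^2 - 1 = 81*w^2 - 54*w - 7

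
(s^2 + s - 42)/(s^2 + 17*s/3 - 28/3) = 3*(s - 6)/(3*s - 4)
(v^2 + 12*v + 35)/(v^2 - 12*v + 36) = (v^2 + 12*v + 35)/(v^2 - 12*v + 36)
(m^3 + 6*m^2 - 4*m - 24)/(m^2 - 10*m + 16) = (m^2 + 8*m + 12)/(m - 8)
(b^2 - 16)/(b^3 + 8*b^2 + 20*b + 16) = (b - 4)/(b^2 + 4*b + 4)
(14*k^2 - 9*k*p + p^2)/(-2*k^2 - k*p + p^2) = (-7*k + p)/(k + p)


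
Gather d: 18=18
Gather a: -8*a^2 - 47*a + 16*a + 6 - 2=-8*a^2 - 31*a + 4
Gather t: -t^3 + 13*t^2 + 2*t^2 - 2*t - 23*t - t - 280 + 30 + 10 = -t^3 + 15*t^2 - 26*t - 240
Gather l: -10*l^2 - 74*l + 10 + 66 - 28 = -10*l^2 - 74*l + 48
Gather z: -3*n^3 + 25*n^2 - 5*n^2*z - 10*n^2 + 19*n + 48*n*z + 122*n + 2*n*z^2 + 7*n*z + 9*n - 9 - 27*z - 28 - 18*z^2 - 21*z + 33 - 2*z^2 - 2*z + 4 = -3*n^3 + 15*n^2 + 150*n + z^2*(2*n - 20) + z*(-5*n^2 + 55*n - 50)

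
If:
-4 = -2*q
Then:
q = 2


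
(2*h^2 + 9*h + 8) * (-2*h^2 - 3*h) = -4*h^4 - 24*h^3 - 43*h^2 - 24*h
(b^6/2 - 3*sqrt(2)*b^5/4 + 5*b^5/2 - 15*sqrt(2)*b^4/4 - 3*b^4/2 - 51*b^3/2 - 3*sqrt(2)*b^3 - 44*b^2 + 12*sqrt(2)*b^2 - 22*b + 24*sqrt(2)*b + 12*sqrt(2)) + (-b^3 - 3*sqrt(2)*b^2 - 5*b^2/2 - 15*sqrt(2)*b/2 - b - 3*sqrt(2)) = b^6/2 - 3*sqrt(2)*b^5/4 + 5*b^5/2 - 15*sqrt(2)*b^4/4 - 3*b^4/2 - 53*b^3/2 - 3*sqrt(2)*b^3 - 93*b^2/2 + 9*sqrt(2)*b^2 - 23*b + 33*sqrt(2)*b/2 + 9*sqrt(2)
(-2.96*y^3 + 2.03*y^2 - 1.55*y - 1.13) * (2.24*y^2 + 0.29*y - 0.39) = -6.6304*y^5 + 3.6888*y^4 - 1.7289*y^3 - 3.7724*y^2 + 0.2768*y + 0.4407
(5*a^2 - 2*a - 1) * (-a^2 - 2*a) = -5*a^4 - 8*a^3 + 5*a^2 + 2*a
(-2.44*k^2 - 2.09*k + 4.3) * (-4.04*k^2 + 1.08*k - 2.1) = 9.8576*k^4 + 5.8084*k^3 - 14.5052*k^2 + 9.033*k - 9.03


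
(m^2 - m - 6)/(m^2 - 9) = (m + 2)/(m + 3)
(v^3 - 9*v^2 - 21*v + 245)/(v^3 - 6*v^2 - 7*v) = (v^2 - 2*v - 35)/(v*(v + 1))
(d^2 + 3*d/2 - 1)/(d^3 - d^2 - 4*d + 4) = (d - 1/2)/(d^2 - 3*d + 2)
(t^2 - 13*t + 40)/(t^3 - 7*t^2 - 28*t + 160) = (t - 5)/(t^2 + t - 20)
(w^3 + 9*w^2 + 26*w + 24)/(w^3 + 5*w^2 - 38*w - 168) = (w^2 + 5*w + 6)/(w^2 + w - 42)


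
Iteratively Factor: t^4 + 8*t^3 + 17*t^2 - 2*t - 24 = (t + 2)*(t^3 + 6*t^2 + 5*t - 12) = (t + 2)*(t + 3)*(t^2 + 3*t - 4) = (t - 1)*(t + 2)*(t + 3)*(t + 4)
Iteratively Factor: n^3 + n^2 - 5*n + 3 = (n - 1)*(n^2 + 2*n - 3) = (n - 1)*(n + 3)*(n - 1)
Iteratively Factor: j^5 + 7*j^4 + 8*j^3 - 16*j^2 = (j + 4)*(j^4 + 3*j^3 - 4*j^2) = j*(j + 4)*(j^3 + 3*j^2 - 4*j) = j*(j - 1)*(j + 4)*(j^2 + 4*j) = j^2*(j - 1)*(j + 4)*(j + 4)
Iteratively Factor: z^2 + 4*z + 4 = (z + 2)*(z + 2)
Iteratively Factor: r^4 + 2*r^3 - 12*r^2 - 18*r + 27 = (r - 1)*(r^3 + 3*r^2 - 9*r - 27) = (r - 1)*(r + 3)*(r^2 - 9) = (r - 1)*(r + 3)^2*(r - 3)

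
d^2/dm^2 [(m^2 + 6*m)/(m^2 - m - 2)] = 2*(7*m^3 + 6*m^2 + 36*m - 8)/(m^6 - 3*m^5 - 3*m^4 + 11*m^3 + 6*m^2 - 12*m - 8)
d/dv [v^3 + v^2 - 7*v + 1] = 3*v^2 + 2*v - 7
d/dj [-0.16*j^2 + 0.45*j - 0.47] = 0.45 - 0.32*j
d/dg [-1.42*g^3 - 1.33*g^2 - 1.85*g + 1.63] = -4.26*g^2 - 2.66*g - 1.85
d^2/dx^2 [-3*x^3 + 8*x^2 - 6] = 16 - 18*x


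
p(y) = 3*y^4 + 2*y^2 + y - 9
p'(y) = 12*y^3 + 4*y + 1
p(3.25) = 350.07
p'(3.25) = 425.94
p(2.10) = 60.26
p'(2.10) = 120.53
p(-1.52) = 10.11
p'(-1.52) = -47.22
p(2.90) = 222.90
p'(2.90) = 305.27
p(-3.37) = 397.28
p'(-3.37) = -471.75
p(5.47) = 2742.09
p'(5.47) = 1986.89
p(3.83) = 669.70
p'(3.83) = 690.50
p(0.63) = -7.10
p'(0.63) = 6.52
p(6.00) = 3957.00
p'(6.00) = 2617.00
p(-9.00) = 19827.00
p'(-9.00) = -8783.00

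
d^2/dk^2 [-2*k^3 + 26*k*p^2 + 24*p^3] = -12*k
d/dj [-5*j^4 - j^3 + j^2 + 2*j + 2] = -20*j^3 - 3*j^2 + 2*j + 2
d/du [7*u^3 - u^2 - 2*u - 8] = 21*u^2 - 2*u - 2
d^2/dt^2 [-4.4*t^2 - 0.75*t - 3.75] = -8.80000000000000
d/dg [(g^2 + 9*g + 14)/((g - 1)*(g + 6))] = 4*(-g^2 - 10*g - 31)/(g^4 + 10*g^3 + 13*g^2 - 60*g + 36)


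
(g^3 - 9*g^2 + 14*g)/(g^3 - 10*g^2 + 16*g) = (g - 7)/(g - 8)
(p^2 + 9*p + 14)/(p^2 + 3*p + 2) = (p + 7)/(p + 1)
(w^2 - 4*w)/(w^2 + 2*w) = (w - 4)/(w + 2)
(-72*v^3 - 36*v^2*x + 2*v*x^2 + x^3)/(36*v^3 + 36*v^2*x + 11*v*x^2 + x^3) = (-6*v + x)/(3*v + x)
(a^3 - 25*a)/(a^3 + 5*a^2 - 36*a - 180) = a*(a - 5)/(a^2 - 36)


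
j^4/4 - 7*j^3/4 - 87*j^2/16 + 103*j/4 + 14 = (j/4 + 1)*(j - 8)*(j - 7/2)*(j + 1/2)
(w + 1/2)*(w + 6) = w^2 + 13*w/2 + 3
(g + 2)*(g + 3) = g^2 + 5*g + 6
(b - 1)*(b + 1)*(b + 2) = b^3 + 2*b^2 - b - 2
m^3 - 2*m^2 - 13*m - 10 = (m - 5)*(m + 1)*(m + 2)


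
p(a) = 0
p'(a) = 0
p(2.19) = 0.00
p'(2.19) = 0.00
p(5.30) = 0.00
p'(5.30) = 0.00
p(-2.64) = 0.00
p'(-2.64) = 0.00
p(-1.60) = 0.00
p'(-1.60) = 0.00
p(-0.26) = 0.00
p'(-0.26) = 0.00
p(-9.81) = 0.00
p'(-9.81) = 0.00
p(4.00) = 0.00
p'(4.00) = 0.00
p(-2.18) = 0.00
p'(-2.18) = 0.00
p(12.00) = 0.00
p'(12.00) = 0.00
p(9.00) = 0.00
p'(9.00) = 0.00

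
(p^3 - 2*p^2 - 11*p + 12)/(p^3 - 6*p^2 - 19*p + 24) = (p - 4)/(p - 8)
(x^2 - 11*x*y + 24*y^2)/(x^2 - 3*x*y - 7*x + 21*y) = (x - 8*y)/(x - 7)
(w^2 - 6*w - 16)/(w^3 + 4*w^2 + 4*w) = (w - 8)/(w*(w + 2))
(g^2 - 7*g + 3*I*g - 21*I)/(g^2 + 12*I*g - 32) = (g^2 + g*(-7 + 3*I) - 21*I)/(g^2 + 12*I*g - 32)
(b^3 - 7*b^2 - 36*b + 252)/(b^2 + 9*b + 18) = (b^2 - 13*b + 42)/(b + 3)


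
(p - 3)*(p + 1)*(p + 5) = p^3 + 3*p^2 - 13*p - 15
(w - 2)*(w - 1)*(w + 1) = w^3 - 2*w^2 - w + 2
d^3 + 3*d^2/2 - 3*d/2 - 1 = (d - 1)*(d + 1/2)*(d + 2)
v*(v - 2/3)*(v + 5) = v^3 + 13*v^2/3 - 10*v/3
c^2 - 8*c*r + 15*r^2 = (c - 5*r)*(c - 3*r)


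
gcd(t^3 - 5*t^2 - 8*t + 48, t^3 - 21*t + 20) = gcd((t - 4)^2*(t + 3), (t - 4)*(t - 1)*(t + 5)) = t - 4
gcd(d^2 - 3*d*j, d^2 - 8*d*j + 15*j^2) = d - 3*j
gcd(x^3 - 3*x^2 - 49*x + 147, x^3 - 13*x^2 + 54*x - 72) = x - 3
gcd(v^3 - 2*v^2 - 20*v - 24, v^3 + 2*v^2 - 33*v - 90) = v - 6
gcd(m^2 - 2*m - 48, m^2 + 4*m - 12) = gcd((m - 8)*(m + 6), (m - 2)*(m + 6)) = m + 6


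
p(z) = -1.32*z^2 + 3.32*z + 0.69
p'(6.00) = -12.52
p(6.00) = -26.91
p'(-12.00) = 35.00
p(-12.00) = -229.23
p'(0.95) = 0.81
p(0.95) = 2.65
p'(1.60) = -0.90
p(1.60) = 2.62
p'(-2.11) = 8.89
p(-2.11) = -12.19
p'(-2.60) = 10.18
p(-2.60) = -16.87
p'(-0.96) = 5.85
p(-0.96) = -3.71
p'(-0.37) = 4.30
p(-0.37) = -0.72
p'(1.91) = -1.72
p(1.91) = 2.22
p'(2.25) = -2.62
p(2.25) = 1.48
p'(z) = 3.32 - 2.64*z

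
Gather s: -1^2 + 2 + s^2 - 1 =s^2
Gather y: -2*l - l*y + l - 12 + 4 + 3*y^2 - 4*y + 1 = -l + 3*y^2 + y*(-l - 4) - 7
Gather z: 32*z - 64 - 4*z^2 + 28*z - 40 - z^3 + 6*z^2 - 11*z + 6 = -z^3 + 2*z^2 + 49*z - 98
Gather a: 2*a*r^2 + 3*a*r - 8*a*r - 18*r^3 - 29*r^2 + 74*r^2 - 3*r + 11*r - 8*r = a*(2*r^2 - 5*r) - 18*r^3 + 45*r^2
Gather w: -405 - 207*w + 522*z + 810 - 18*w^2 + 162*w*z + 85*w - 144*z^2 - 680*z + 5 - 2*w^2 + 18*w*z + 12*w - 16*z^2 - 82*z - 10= -20*w^2 + w*(180*z - 110) - 160*z^2 - 240*z + 400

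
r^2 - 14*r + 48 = (r - 8)*(r - 6)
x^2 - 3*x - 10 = (x - 5)*(x + 2)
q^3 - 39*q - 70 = (q - 7)*(q + 2)*(q + 5)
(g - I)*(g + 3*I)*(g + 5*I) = g^3 + 7*I*g^2 - 7*g + 15*I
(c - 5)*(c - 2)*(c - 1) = c^3 - 8*c^2 + 17*c - 10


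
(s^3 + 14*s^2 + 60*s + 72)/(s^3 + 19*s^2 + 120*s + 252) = (s + 2)/(s + 7)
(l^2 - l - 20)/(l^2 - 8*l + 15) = (l + 4)/(l - 3)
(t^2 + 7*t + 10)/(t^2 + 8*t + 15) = (t + 2)/(t + 3)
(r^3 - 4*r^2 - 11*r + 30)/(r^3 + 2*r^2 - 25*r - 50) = (r^2 + r - 6)/(r^2 + 7*r + 10)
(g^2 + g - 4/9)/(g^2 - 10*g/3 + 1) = (g + 4/3)/(g - 3)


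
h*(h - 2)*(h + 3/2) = h^3 - h^2/2 - 3*h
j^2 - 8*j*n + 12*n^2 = (j - 6*n)*(j - 2*n)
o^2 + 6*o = o*(o + 6)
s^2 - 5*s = s*(s - 5)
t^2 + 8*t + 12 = (t + 2)*(t + 6)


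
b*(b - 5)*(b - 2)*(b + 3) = b^4 - 4*b^3 - 11*b^2 + 30*b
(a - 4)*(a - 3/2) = a^2 - 11*a/2 + 6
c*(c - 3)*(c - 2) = c^3 - 5*c^2 + 6*c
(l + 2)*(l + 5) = l^2 + 7*l + 10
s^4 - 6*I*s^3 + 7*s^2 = s^2*(s - 7*I)*(s + I)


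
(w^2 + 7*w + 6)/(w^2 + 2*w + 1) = (w + 6)/(w + 1)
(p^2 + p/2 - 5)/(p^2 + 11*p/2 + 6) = (2*p^2 + p - 10)/(2*p^2 + 11*p + 12)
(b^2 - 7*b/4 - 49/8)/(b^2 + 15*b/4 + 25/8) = (8*b^2 - 14*b - 49)/(8*b^2 + 30*b + 25)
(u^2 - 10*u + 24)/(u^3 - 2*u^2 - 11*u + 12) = (u - 6)/(u^2 + 2*u - 3)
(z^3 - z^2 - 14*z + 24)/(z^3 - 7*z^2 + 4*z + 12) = (z^2 + z - 12)/(z^2 - 5*z - 6)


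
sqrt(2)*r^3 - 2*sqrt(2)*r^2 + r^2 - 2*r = r*(r - 2)*(sqrt(2)*r + 1)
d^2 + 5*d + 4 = (d + 1)*(d + 4)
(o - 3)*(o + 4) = o^2 + o - 12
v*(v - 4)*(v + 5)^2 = v^4 + 6*v^3 - 15*v^2 - 100*v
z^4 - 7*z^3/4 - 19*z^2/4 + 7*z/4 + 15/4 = (z - 3)*(z - 1)*(z + 1)*(z + 5/4)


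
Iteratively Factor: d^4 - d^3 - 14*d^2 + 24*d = (d)*(d^3 - d^2 - 14*d + 24) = d*(d + 4)*(d^2 - 5*d + 6) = d*(d - 3)*(d + 4)*(d - 2)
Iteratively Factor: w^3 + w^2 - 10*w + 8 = (w - 2)*(w^2 + 3*w - 4) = (w - 2)*(w - 1)*(w + 4)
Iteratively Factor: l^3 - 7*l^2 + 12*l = (l - 3)*(l^2 - 4*l) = l*(l - 3)*(l - 4)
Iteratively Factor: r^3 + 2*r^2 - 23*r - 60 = (r + 3)*(r^2 - r - 20) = (r - 5)*(r + 3)*(r + 4)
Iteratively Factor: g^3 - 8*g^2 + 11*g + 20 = (g - 4)*(g^2 - 4*g - 5) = (g - 5)*(g - 4)*(g + 1)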